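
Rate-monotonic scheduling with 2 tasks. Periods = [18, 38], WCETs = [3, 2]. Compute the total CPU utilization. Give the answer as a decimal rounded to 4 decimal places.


Compute individual utilizations (exact fractions):
  Task 1: C/T = 3/18 = 1/6 (approx. 0.1667)
  Task 2: C/T = 2/38 = 1/19 (approx. 0.0526)
Total utilization U = 1/6 + 1/19 = 25/114
Rounded to 4 decimal places: U = 0.2193
RM (Liu & Layland) bound for 2 tasks = 0.828427; compare with U = 25/114 (approx. 0.219298)
U <= bound, so schedulable by RM sufficient condition.

0.2193


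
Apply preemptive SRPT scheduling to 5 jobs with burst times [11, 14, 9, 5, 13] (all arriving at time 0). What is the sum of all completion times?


Since all jobs arrive at t=0, SRPT equals SPT ordering.
SPT order: [5, 9, 11, 13, 14]
Completion times:
  Job 1: p=5, C=5
  Job 2: p=9, C=14
  Job 3: p=11, C=25
  Job 4: p=13, C=38
  Job 5: p=14, C=52
Total completion time = 5 + 14 + 25 + 38 + 52 = 134

134


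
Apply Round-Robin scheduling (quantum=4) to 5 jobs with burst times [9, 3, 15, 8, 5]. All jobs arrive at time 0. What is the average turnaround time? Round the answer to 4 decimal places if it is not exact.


Time quantum = 4
Execution trace:
  J1 runs 4 units, time = 4
  J2 runs 3 units, time = 7
  J3 runs 4 units, time = 11
  J4 runs 4 units, time = 15
  J5 runs 4 units, time = 19
  J1 runs 4 units, time = 23
  J3 runs 4 units, time = 27
  J4 runs 4 units, time = 31
  J5 runs 1 units, time = 32
  J1 runs 1 units, time = 33
  J3 runs 4 units, time = 37
  J3 runs 3 units, time = 40
Finish times: [33, 7, 40, 31, 32]
Average turnaround = 143/5 = 28.6

28.6


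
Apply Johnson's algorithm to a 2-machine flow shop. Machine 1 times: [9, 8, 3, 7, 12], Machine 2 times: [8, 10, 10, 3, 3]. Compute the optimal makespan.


Apply Johnson's rule:
  Group 1 (a <= b): [(3, 3, 10), (2, 8, 10)]
  Group 2 (a > b): [(1, 9, 8), (4, 7, 3), (5, 12, 3)]
Optimal job order: [3, 2, 1, 4, 5]
Schedule:
  Job 3: M1 done at 3, M2 done at 13
  Job 2: M1 done at 11, M2 done at 23
  Job 1: M1 done at 20, M2 done at 31
  Job 4: M1 done at 27, M2 done at 34
  Job 5: M1 done at 39, M2 done at 42
Makespan = 42

42


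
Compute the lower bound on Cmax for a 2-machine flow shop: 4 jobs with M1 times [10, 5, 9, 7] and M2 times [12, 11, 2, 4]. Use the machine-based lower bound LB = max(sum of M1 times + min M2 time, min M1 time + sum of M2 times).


LB1 = sum(M1 times) + min(M2 times) = 31 + 2 = 33
LB2 = min(M1 times) + sum(M2 times) = 5 + 29 = 34
Lower bound = max(LB1, LB2) = max(33, 34) = 34

34


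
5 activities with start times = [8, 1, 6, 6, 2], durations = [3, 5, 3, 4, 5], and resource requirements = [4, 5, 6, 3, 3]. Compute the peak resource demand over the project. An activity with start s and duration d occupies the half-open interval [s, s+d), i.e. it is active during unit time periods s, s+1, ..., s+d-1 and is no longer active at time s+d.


Each activity i is active on [start_i, start_i + duration_i).
Compute total resource usage per time slot:
  t=0: active resources = [], total = 0
  t=1: active resources = [5], total = 5
  t=2: active resources = [5, 3], total = 8
  t=3: active resources = [5, 3], total = 8
  t=4: active resources = [5, 3], total = 8
  t=5: active resources = [5, 3], total = 8
  t=6: active resources = [6, 3, 3], total = 12
  t=7: active resources = [6, 3], total = 9
  t=8: active resources = [4, 6, 3], total = 13
  t=9: active resources = [4, 3], total = 7
  t=10: active resources = [4], total = 4
Peak resource demand = 13

13


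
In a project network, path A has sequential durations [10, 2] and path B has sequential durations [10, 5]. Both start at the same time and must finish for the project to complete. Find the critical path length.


Path A total = 10 + 2 = 12
Path B total = 10 + 5 = 15
Critical path = longest path = max(12, 15) = 15

15


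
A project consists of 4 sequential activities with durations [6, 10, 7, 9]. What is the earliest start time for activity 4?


Activity 4 starts after activities 1 through 3 complete.
Predecessor durations: [6, 10, 7]
ES = 6 + 10 + 7 = 23

23


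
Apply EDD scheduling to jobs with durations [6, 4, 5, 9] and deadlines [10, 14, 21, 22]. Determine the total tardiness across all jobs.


Sort by due date (EDD order): [(6, 10), (4, 14), (5, 21), (9, 22)]
Compute completion times and tardiness:
  Job 1: p=6, d=10, C=6, tardiness=max(0,6-10)=0
  Job 2: p=4, d=14, C=10, tardiness=max(0,10-14)=0
  Job 3: p=5, d=21, C=15, tardiness=max(0,15-21)=0
  Job 4: p=9, d=22, C=24, tardiness=max(0,24-22)=2
Total tardiness = 2

2


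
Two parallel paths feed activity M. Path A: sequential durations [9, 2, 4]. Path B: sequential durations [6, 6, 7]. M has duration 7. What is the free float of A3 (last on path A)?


ES(A3) = sum of predecessors on chain A = 11
EF(A3) = ES + duration = 11 + 4 = 15
Successor of A3 is M. ES(M) = max(sum(A), sum(B)) = max(15, 19) = 19
Free float = ES(successor) - EF(current) = 19 - 15 = 4

4


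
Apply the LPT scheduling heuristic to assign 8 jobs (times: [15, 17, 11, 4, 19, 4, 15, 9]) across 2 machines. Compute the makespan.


Sort jobs in decreasing order (LPT): [19, 17, 15, 15, 11, 9, 4, 4]
Assign each job to the least loaded machine:
  Machine 1: jobs [19, 15, 9, 4], load = 47
  Machine 2: jobs [17, 15, 11, 4], load = 47
Makespan = max load = 47

47


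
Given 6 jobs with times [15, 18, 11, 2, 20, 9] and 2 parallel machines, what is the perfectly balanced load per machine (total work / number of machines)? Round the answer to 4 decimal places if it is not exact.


Total processing time = 15 + 18 + 11 + 2 + 20 + 9 = 75
Number of machines = 2
Ideal balanced load = 75 / 2 = 37.5

37.5


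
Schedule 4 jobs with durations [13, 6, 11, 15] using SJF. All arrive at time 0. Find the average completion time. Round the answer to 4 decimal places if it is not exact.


SJF order (ascending): [6, 11, 13, 15]
Completion times:
  Job 1: burst=6, C=6
  Job 2: burst=11, C=17
  Job 3: burst=13, C=30
  Job 4: burst=15, C=45
Average completion = 98/4 = 24.5

24.5


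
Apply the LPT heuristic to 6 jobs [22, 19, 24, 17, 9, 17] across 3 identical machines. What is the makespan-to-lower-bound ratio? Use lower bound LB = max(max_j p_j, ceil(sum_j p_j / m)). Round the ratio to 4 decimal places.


LPT order: [24, 22, 19, 17, 17, 9]
Machine loads after assignment: [33, 39, 36]
LPT makespan = 39
Lower bound = max(max_job, ceil(total/3)) = max(24, 36) = 36
Ratio = 39 / 36 = 1.0833

1.0833


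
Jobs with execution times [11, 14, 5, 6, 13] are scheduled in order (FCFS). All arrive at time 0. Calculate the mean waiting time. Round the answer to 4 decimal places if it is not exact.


FCFS order (as given): [11, 14, 5, 6, 13]
Waiting times:
  Job 1: wait = 0
  Job 2: wait = 11
  Job 3: wait = 25
  Job 4: wait = 30
  Job 5: wait = 36
Sum of waiting times = 102
Average waiting time = 102/5 = 20.4

20.4


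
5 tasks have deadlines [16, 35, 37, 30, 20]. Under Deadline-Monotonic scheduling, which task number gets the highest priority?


Sort tasks by relative deadline (ascending):
  Task 1: deadline = 16
  Task 5: deadline = 20
  Task 4: deadline = 30
  Task 2: deadline = 35
  Task 3: deadline = 37
Priority order (highest first): [1, 5, 4, 2, 3]
Highest priority task = 1

1


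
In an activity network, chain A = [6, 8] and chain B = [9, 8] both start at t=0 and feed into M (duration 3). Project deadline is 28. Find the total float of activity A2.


Forward pass: ES(A2) = sum of predecessors on chain A = 6
EF = ES + duration = 6 + 8 = 14
Backward pass: LF(M) = deadline = 28; LS(M) = 28 - 3 = 25
LF(A2) = LS(M) - sum(successors on chain A) = 25 - 0 = 25
LS = LF - duration = 25 - 8 = 17
Total float = LS - ES = 17 - 6 = 11

11


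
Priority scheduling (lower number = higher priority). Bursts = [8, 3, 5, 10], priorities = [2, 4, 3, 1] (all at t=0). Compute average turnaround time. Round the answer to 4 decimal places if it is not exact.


Sort by priority (ascending = highest first):
Order: [(1, 10), (2, 8), (3, 5), (4, 3)]
Completion times:
  Priority 1, burst=10, C=10
  Priority 2, burst=8, C=18
  Priority 3, burst=5, C=23
  Priority 4, burst=3, C=26
Average turnaround = 77/4 = 19.25

19.25


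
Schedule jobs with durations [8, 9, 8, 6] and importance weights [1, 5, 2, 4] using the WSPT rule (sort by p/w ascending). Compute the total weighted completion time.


Compute p/w ratios and sort ascending (WSPT): [(6, 4), (9, 5), (8, 2), (8, 1)]
Compute weighted completion times:
  Job (p=6,w=4): C=6, w*C=4*6=24
  Job (p=9,w=5): C=15, w*C=5*15=75
  Job (p=8,w=2): C=23, w*C=2*23=46
  Job (p=8,w=1): C=31, w*C=1*31=31
Total weighted completion time = 176

176


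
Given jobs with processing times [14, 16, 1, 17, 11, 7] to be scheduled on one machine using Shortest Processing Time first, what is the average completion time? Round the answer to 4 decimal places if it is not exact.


Sort jobs by processing time (SPT order): [1, 7, 11, 14, 16, 17]
Compute completion times sequentially:
  Job 1: processing = 1, completes at 1
  Job 2: processing = 7, completes at 8
  Job 3: processing = 11, completes at 19
  Job 4: processing = 14, completes at 33
  Job 5: processing = 16, completes at 49
  Job 6: processing = 17, completes at 66
Sum of completion times = 176
Average completion time = 176/6 = 29.3333

29.3333


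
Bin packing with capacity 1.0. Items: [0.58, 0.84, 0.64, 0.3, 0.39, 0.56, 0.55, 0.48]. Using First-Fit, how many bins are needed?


Place items sequentially using First-Fit:
  Item 0.58 -> new Bin 1
  Item 0.84 -> new Bin 2
  Item 0.64 -> new Bin 3
  Item 0.3 -> Bin 1 (now 0.88)
  Item 0.39 -> new Bin 4
  Item 0.56 -> Bin 4 (now 0.95)
  Item 0.55 -> new Bin 5
  Item 0.48 -> new Bin 6
Total bins used = 6

6


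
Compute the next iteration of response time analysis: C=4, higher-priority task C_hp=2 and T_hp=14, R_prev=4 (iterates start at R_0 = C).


R_next = C + ceil(R_prev / T_hp) * C_hp
ceil(4 / 14) = ceil(0.2857) = 1
Interference = 1 * 2 = 2
R_next = 4 + 2 = 6

6


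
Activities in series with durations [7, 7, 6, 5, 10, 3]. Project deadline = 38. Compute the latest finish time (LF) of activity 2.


LF(activity 2) = deadline - sum of successor durations
Successors: activities 3 through 6 with durations [6, 5, 10, 3]
Sum of successor durations = 24
LF = 38 - 24 = 14

14


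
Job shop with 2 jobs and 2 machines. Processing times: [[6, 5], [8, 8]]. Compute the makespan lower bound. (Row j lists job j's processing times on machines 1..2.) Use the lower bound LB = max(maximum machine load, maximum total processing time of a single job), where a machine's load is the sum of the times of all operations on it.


Machine loads:
  Machine 1: 6 + 8 = 14
  Machine 2: 5 + 8 = 13
Max machine load = 14
Job totals:
  Job 1: 11
  Job 2: 16
Max job total = 16
Lower bound = max(14, 16) = 16

16


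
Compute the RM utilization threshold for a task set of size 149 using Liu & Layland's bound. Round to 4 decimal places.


Compute 2^(1/149) = 1.0046628318
Subtract 1: 1.0046628318 - 1 = 0.0046628318
Multiply by n: 149 * 0.0046628318 = 0.6947619382
Round to 4 dp: 0.6948

0.6948


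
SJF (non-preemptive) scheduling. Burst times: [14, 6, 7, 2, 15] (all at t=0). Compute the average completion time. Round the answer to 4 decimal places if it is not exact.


SJF order (ascending): [2, 6, 7, 14, 15]
Completion times:
  Job 1: burst=2, C=2
  Job 2: burst=6, C=8
  Job 3: burst=7, C=15
  Job 4: burst=14, C=29
  Job 5: burst=15, C=44
Average completion = 98/5 = 19.6

19.6


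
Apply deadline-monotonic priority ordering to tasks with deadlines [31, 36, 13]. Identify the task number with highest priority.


Sort tasks by relative deadline (ascending):
  Task 3: deadline = 13
  Task 1: deadline = 31
  Task 2: deadline = 36
Priority order (highest first): [3, 1, 2]
Highest priority task = 3

3


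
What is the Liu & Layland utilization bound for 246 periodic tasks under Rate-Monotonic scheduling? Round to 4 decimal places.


Compute 2^(1/246) = 1.0028216448
Subtract 1: 1.0028216448 - 1 = 0.0028216448
Multiply by n: 246 * 0.0028216448 = 0.6941246208
Round to 4 dp: 0.6941

0.6941


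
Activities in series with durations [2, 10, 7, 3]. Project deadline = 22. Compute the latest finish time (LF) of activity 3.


LF(activity 3) = deadline - sum of successor durations
Successors: activities 4 through 4 with durations [3]
Sum of successor durations = 3
LF = 22 - 3 = 19

19


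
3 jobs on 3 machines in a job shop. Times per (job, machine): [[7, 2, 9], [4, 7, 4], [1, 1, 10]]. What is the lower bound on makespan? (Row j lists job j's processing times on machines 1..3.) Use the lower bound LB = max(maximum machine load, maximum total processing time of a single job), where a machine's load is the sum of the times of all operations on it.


Machine loads:
  Machine 1: 7 + 4 + 1 = 12
  Machine 2: 2 + 7 + 1 = 10
  Machine 3: 9 + 4 + 10 = 23
Max machine load = 23
Job totals:
  Job 1: 18
  Job 2: 15
  Job 3: 12
Max job total = 18
Lower bound = max(23, 18) = 23

23


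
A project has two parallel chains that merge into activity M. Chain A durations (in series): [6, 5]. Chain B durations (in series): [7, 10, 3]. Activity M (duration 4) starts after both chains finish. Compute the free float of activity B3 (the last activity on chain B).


ES(B3) = sum of predecessors on chain B = 17
EF(B3) = ES + duration = 17 + 3 = 20
Successor of B3 is M. ES(M) = max(sum(A), sum(B)) = max(11, 20) = 20
Free float = ES(successor) - EF(current) = 20 - 20 = 0

0


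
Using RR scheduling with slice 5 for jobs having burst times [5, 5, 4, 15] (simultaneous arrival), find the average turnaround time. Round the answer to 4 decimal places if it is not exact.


Time quantum = 5
Execution trace:
  J1 runs 5 units, time = 5
  J2 runs 5 units, time = 10
  J3 runs 4 units, time = 14
  J4 runs 5 units, time = 19
  J4 runs 5 units, time = 24
  J4 runs 5 units, time = 29
Finish times: [5, 10, 14, 29]
Average turnaround = 58/4 = 14.5

14.5


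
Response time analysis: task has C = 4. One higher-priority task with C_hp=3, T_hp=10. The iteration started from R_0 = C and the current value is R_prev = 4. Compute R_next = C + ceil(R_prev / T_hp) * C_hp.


R_next = C + ceil(R_prev / T_hp) * C_hp
ceil(4 / 10) = ceil(0.4) = 1
Interference = 1 * 3 = 3
R_next = 4 + 3 = 7

7


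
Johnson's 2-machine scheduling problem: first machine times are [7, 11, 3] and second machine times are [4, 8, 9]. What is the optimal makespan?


Apply Johnson's rule:
  Group 1 (a <= b): [(3, 3, 9)]
  Group 2 (a > b): [(2, 11, 8), (1, 7, 4)]
Optimal job order: [3, 2, 1]
Schedule:
  Job 3: M1 done at 3, M2 done at 12
  Job 2: M1 done at 14, M2 done at 22
  Job 1: M1 done at 21, M2 done at 26
Makespan = 26

26


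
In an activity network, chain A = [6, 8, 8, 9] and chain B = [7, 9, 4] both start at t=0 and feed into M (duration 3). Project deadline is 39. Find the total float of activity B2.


Forward pass: ES(B2) = sum of predecessors on chain B = 7
EF = ES + duration = 7 + 9 = 16
Backward pass: LF(M) = deadline = 39; LS(M) = 39 - 3 = 36
LF(B2) = LS(M) - sum(successors on chain B) = 36 - 4 = 32
LS = LF - duration = 32 - 9 = 23
Total float = LS - ES = 23 - 7 = 16

16


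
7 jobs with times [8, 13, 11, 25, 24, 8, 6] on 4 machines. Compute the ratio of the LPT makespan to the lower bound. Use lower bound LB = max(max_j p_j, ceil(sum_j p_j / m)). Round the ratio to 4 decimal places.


LPT order: [25, 24, 13, 11, 8, 8, 6]
Machine loads after assignment: [25, 24, 21, 25]
LPT makespan = 25
Lower bound = max(max_job, ceil(total/4)) = max(25, 24) = 25
Ratio = 25 / 25 = 1.0

1.0


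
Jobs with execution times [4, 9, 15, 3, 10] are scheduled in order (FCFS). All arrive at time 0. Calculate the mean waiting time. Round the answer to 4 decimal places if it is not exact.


FCFS order (as given): [4, 9, 15, 3, 10]
Waiting times:
  Job 1: wait = 0
  Job 2: wait = 4
  Job 3: wait = 13
  Job 4: wait = 28
  Job 5: wait = 31
Sum of waiting times = 76
Average waiting time = 76/5 = 15.2

15.2


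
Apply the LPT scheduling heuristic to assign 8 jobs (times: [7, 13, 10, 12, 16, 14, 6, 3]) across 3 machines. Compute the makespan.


Sort jobs in decreasing order (LPT): [16, 14, 13, 12, 10, 7, 6, 3]
Assign each job to the least loaded machine:
  Machine 1: jobs [16, 7, 6], load = 29
  Machine 2: jobs [14, 10, 3], load = 27
  Machine 3: jobs [13, 12], load = 25
Makespan = max load = 29

29


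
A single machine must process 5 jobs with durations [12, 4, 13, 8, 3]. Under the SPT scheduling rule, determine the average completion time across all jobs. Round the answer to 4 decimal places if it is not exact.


Sort jobs by processing time (SPT order): [3, 4, 8, 12, 13]
Compute completion times sequentially:
  Job 1: processing = 3, completes at 3
  Job 2: processing = 4, completes at 7
  Job 3: processing = 8, completes at 15
  Job 4: processing = 12, completes at 27
  Job 5: processing = 13, completes at 40
Sum of completion times = 92
Average completion time = 92/5 = 18.4

18.4


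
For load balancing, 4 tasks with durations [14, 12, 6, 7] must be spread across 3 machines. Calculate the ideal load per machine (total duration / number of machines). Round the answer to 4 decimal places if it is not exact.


Total processing time = 14 + 12 + 6 + 7 = 39
Number of machines = 3
Ideal balanced load = 39 / 3 = 13.0

13.0


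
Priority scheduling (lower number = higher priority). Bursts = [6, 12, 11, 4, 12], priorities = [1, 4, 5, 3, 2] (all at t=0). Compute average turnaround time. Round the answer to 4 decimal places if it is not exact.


Sort by priority (ascending = highest first):
Order: [(1, 6), (2, 12), (3, 4), (4, 12), (5, 11)]
Completion times:
  Priority 1, burst=6, C=6
  Priority 2, burst=12, C=18
  Priority 3, burst=4, C=22
  Priority 4, burst=12, C=34
  Priority 5, burst=11, C=45
Average turnaround = 125/5 = 25.0

25.0


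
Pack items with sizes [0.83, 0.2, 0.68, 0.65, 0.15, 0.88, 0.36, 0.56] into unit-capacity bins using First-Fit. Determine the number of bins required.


Place items sequentially using First-Fit:
  Item 0.83 -> new Bin 1
  Item 0.2 -> new Bin 2
  Item 0.68 -> Bin 2 (now 0.88)
  Item 0.65 -> new Bin 3
  Item 0.15 -> Bin 1 (now 0.98)
  Item 0.88 -> new Bin 4
  Item 0.36 -> new Bin 5
  Item 0.56 -> Bin 5 (now 0.92)
Total bins used = 5

5


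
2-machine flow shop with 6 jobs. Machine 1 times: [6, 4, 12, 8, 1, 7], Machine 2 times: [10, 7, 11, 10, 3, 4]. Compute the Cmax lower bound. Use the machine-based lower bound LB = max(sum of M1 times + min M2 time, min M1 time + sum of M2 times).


LB1 = sum(M1 times) + min(M2 times) = 38 + 3 = 41
LB2 = min(M1 times) + sum(M2 times) = 1 + 45 = 46
Lower bound = max(LB1, LB2) = max(41, 46) = 46

46


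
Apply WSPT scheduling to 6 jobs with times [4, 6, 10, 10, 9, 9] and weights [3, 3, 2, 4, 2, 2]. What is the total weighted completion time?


Compute p/w ratios and sort ascending (WSPT): [(4, 3), (6, 3), (10, 4), (9, 2), (9, 2), (10, 2)]
Compute weighted completion times:
  Job (p=4,w=3): C=4, w*C=3*4=12
  Job (p=6,w=3): C=10, w*C=3*10=30
  Job (p=10,w=4): C=20, w*C=4*20=80
  Job (p=9,w=2): C=29, w*C=2*29=58
  Job (p=9,w=2): C=38, w*C=2*38=76
  Job (p=10,w=2): C=48, w*C=2*48=96
Total weighted completion time = 352

352


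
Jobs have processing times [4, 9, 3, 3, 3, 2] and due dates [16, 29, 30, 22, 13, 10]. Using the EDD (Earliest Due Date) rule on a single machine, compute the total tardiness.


Sort by due date (EDD order): [(2, 10), (3, 13), (4, 16), (3, 22), (9, 29), (3, 30)]
Compute completion times and tardiness:
  Job 1: p=2, d=10, C=2, tardiness=max(0,2-10)=0
  Job 2: p=3, d=13, C=5, tardiness=max(0,5-13)=0
  Job 3: p=4, d=16, C=9, tardiness=max(0,9-16)=0
  Job 4: p=3, d=22, C=12, tardiness=max(0,12-22)=0
  Job 5: p=9, d=29, C=21, tardiness=max(0,21-29)=0
  Job 6: p=3, d=30, C=24, tardiness=max(0,24-30)=0
Total tardiness = 0

0


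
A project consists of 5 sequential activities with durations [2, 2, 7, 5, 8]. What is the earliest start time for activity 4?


Activity 4 starts after activities 1 through 3 complete.
Predecessor durations: [2, 2, 7]
ES = 2 + 2 + 7 = 11

11


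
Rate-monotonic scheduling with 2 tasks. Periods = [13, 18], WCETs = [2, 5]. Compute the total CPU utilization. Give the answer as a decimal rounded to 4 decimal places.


Compute individual utilizations (exact fractions):
  Task 1: C/T = 2/13 (approx. 0.1538)
  Task 2: C/T = 5/18 (approx. 0.2778)
Total utilization U = 2/13 + 5/18 = 101/234
Rounded to 4 decimal places: U = 0.4316
RM (Liu & Layland) bound for 2 tasks = 0.828427; compare with U = 101/234 (approx. 0.431624)
U <= bound, so schedulable by RM sufficient condition.

0.4316


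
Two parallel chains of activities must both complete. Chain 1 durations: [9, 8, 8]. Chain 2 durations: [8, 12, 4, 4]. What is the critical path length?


Path A total = 9 + 8 + 8 = 25
Path B total = 8 + 12 + 4 + 4 = 28
Critical path = longest path = max(25, 28) = 28

28


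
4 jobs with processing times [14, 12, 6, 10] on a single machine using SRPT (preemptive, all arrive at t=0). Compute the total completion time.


Since all jobs arrive at t=0, SRPT equals SPT ordering.
SPT order: [6, 10, 12, 14]
Completion times:
  Job 1: p=6, C=6
  Job 2: p=10, C=16
  Job 3: p=12, C=28
  Job 4: p=14, C=42
Total completion time = 6 + 16 + 28 + 42 = 92

92


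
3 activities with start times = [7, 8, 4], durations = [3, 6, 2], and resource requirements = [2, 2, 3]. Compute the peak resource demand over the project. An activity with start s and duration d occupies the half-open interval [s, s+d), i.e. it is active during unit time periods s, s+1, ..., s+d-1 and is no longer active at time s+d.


Each activity i is active on [start_i, start_i + duration_i).
Compute total resource usage per time slot:
  t=0: active resources = [], total = 0
  t=1: active resources = [], total = 0
  t=2: active resources = [], total = 0
  t=3: active resources = [], total = 0
  t=4: active resources = [3], total = 3
  t=5: active resources = [3], total = 3
  t=6: active resources = [], total = 0
  t=7: active resources = [2], total = 2
  t=8: active resources = [2, 2], total = 4
  t=9: active resources = [2, 2], total = 4
  t=10: active resources = [2], total = 2
  t=11: active resources = [2], total = 2
  t=12: active resources = [2], total = 2
  t=13: active resources = [2], total = 2
Peak resource demand = 4

4


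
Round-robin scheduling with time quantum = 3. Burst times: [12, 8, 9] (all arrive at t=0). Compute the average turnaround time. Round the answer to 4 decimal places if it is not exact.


Time quantum = 3
Execution trace:
  J1 runs 3 units, time = 3
  J2 runs 3 units, time = 6
  J3 runs 3 units, time = 9
  J1 runs 3 units, time = 12
  J2 runs 3 units, time = 15
  J3 runs 3 units, time = 18
  J1 runs 3 units, time = 21
  J2 runs 2 units, time = 23
  J3 runs 3 units, time = 26
  J1 runs 3 units, time = 29
Finish times: [29, 23, 26]
Average turnaround = 78/3 = 26.0

26.0


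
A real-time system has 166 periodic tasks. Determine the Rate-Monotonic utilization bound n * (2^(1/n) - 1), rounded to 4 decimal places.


Compute 2^(1/166) = 1.0041843153
Subtract 1: 1.0041843153 - 1 = 0.0041843153
Multiply by n: 166 * 0.0041843153 = 0.6945963398
Round to 4 dp: 0.6946

0.6946


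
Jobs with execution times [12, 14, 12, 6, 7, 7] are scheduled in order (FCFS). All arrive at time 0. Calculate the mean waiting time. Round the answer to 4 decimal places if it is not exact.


FCFS order (as given): [12, 14, 12, 6, 7, 7]
Waiting times:
  Job 1: wait = 0
  Job 2: wait = 12
  Job 3: wait = 26
  Job 4: wait = 38
  Job 5: wait = 44
  Job 6: wait = 51
Sum of waiting times = 171
Average waiting time = 171/6 = 28.5

28.5


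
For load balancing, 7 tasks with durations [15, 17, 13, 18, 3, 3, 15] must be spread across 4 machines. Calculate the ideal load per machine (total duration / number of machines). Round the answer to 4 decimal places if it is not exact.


Total processing time = 15 + 17 + 13 + 18 + 3 + 3 + 15 = 84
Number of machines = 4
Ideal balanced load = 84 / 4 = 21.0

21.0


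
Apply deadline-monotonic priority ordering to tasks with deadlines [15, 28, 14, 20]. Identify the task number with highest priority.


Sort tasks by relative deadline (ascending):
  Task 3: deadline = 14
  Task 1: deadline = 15
  Task 4: deadline = 20
  Task 2: deadline = 28
Priority order (highest first): [3, 1, 4, 2]
Highest priority task = 3

3


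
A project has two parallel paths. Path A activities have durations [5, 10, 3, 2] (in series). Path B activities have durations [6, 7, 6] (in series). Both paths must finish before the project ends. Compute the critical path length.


Path A total = 5 + 10 + 3 + 2 = 20
Path B total = 6 + 7 + 6 = 19
Critical path = longest path = max(20, 19) = 20

20


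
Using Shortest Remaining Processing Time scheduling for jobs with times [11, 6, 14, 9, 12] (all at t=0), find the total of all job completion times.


Since all jobs arrive at t=0, SRPT equals SPT ordering.
SPT order: [6, 9, 11, 12, 14]
Completion times:
  Job 1: p=6, C=6
  Job 2: p=9, C=15
  Job 3: p=11, C=26
  Job 4: p=12, C=38
  Job 5: p=14, C=52
Total completion time = 6 + 15 + 26 + 38 + 52 = 137

137


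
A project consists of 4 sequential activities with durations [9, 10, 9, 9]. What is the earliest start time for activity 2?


Activity 2 starts after activities 1 through 1 complete.
Predecessor durations: [9]
ES = 9 = 9

9


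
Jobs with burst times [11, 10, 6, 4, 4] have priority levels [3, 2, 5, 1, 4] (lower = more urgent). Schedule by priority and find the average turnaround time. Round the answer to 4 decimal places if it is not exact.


Sort by priority (ascending = highest first):
Order: [(1, 4), (2, 10), (3, 11), (4, 4), (5, 6)]
Completion times:
  Priority 1, burst=4, C=4
  Priority 2, burst=10, C=14
  Priority 3, burst=11, C=25
  Priority 4, burst=4, C=29
  Priority 5, burst=6, C=35
Average turnaround = 107/5 = 21.4

21.4


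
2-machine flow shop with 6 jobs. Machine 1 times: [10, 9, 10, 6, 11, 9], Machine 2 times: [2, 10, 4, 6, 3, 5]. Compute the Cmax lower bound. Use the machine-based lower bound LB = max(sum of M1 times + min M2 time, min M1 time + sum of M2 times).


LB1 = sum(M1 times) + min(M2 times) = 55 + 2 = 57
LB2 = min(M1 times) + sum(M2 times) = 6 + 30 = 36
Lower bound = max(LB1, LB2) = max(57, 36) = 57

57


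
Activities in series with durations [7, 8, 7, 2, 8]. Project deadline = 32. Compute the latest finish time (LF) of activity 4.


LF(activity 4) = deadline - sum of successor durations
Successors: activities 5 through 5 with durations [8]
Sum of successor durations = 8
LF = 32 - 8 = 24

24


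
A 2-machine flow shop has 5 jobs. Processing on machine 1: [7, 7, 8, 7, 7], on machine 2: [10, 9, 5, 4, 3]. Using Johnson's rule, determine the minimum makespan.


Apply Johnson's rule:
  Group 1 (a <= b): [(1, 7, 10), (2, 7, 9)]
  Group 2 (a > b): [(3, 8, 5), (4, 7, 4), (5, 7, 3)]
Optimal job order: [1, 2, 3, 4, 5]
Schedule:
  Job 1: M1 done at 7, M2 done at 17
  Job 2: M1 done at 14, M2 done at 26
  Job 3: M1 done at 22, M2 done at 31
  Job 4: M1 done at 29, M2 done at 35
  Job 5: M1 done at 36, M2 done at 39
Makespan = 39

39


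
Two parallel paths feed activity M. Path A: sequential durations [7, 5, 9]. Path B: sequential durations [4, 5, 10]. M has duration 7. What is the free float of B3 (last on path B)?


ES(B3) = sum of predecessors on chain B = 9
EF(B3) = ES + duration = 9 + 10 = 19
Successor of B3 is M. ES(M) = max(sum(A), sum(B)) = max(21, 19) = 21
Free float = ES(successor) - EF(current) = 21 - 19 = 2

2


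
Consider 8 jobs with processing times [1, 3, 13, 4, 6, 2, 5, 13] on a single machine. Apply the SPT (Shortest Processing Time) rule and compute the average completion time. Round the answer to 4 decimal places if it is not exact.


Sort jobs by processing time (SPT order): [1, 2, 3, 4, 5, 6, 13, 13]
Compute completion times sequentially:
  Job 1: processing = 1, completes at 1
  Job 2: processing = 2, completes at 3
  Job 3: processing = 3, completes at 6
  Job 4: processing = 4, completes at 10
  Job 5: processing = 5, completes at 15
  Job 6: processing = 6, completes at 21
  Job 7: processing = 13, completes at 34
  Job 8: processing = 13, completes at 47
Sum of completion times = 137
Average completion time = 137/8 = 17.125

17.125


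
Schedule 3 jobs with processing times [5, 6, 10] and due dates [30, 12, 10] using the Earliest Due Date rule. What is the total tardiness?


Sort by due date (EDD order): [(10, 10), (6, 12), (5, 30)]
Compute completion times and tardiness:
  Job 1: p=10, d=10, C=10, tardiness=max(0,10-10)=0
  Job 2: p=6, d=12, C=16, tardiness=max(0,16-12)=4
  Job 3: p=5, d=30, C=21, tardiness=max(0,21-30)=0
Total tardiness = 4

4


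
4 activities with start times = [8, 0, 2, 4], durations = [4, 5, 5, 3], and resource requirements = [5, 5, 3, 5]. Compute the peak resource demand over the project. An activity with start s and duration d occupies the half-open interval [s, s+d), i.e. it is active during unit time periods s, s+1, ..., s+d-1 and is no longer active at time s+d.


Each activity i is active on [start_i, start_i + duration_i).
Compute total resource usage per time slot:
  t=0: active resources = [5], total = 5
  t=1: active resources = [5], total = 5
  t=2: active resources = [5, 3], total = 8
  t=3: active resources = [5, 3], total = 8
  t=4: active resources = [5, 3, 5], total = 13
  t=5: active resources = [3, 5], total = 8
  t=6: active resources = [3, 5], total = 8
  t=7: active resources = [], total = 0
  t=8: active resources = [5], total = 5
  t=9: active resources = [5], total = 5
  t=10: active resources = [5], total = 5
  t=11: active resources = [5], total = 5
Peak resource demand = 13

13


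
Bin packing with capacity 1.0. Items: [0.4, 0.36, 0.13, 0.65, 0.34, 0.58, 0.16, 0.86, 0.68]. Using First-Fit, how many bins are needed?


Place items sequentially using First-Fit:
  Item 0.4 -> new Bin 1
  Item 0.36 -> Bin 1 (now 0.76)
  Item 0.13 -> Bin 1 (now 0.89)
  Item 0.65 -> new Bin 2
  Item 0.34 -> Bin 2 (now 0.99)
  Item 0.58 -> new Bin 3
  Item 0.16 -> Bin 3 (now 0.74)
  Item 0.86 -> new Bin 4
  Item 0.68 -> new Bin 5
Total bins used = 5

5


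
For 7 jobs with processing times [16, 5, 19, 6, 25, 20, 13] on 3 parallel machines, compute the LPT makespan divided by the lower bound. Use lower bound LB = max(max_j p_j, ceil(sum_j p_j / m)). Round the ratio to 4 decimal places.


LPT order: [25, 20, 19, 16, 13, 6, 5]
Machine loads after assignment: [36, 33, 35]
LPT makespan = 36
Lower bound = max(max_job, ceil(total/3)) = max(25, 35) = 35
Ratio = 36 / 35 = 1.0286

1.0286


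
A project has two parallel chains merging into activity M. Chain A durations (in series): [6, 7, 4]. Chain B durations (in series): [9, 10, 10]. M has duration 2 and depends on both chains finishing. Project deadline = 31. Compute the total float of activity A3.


Forward pass: ES(A3) = sum of predecessors on chain A = 13
EF = ES + duration = 13 + 4 = 17
Backward pass: LF(M) = deadline = 31; LS(M) = 31 - 2 = 29
LF(A3) = LS(M) - sum(successors on chain A) = 29 - 0 = 29
LS = LF - duration = 29 - 4 = 25
Total float = LS - ES = 25 - 13 = 12

12


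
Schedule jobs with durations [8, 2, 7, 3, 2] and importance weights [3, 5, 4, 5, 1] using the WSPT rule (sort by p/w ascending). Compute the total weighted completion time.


Compute p/w ratios and sort ascending (WSPT): [(2, 5), (3, 5), (7, 4), (2, 1), (8, 3)]
Compute weighted completion times:
  Job (p=2,w=5): C=2, w*C=5*2=10
  Job (p=3,w=5): C=5, w*C=5*5=25
  Job (p=7,w=4): C=12, w*C=4*12=48
  Job (p=2,w=1): C=14, w*C=1*14=14
  Job (p=8,w=3): C=22, w*C=3*22=66
Total weighted completion time = 163

163


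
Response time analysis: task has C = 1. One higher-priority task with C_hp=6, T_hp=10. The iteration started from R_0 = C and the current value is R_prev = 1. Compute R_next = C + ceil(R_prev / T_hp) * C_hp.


R_next = C + ceil(R_prev / T_hp) * C_hp
ceil(1 / 10) = ceil(0.1) = 1
Interference = 1 * 6 = 6
R_next = 1 + 6 = 7

7


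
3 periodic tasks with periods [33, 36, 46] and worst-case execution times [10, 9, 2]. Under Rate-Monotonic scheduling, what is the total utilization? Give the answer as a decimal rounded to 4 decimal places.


Compute individual utilizations (exact fractions):
  Task 1: C/T = 10/33 (approx. 0.303)
  Task 2: C/T = 9/36 = 1/4 (approx. 0.25)
  Task 3: C/T = 2/46 = 1/23 (approx. 0.0435)
Total utilization U = 10/33 + 1/4 + 1/23 = 1811/3036
Rounded to 4 decimal places: U = 0.5965
RM (Liu & Layland) bound for 3 tasks = 0.779763; compare with U = 1811/3036 (approx. 0.596509)
U <= bound, so schedulable by RM sufficient condition.

0.5965


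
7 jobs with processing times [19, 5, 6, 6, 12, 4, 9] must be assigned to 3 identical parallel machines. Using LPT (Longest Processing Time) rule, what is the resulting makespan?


Sort jobs in decreasing order (LPT): [19, 12, 9, 6, 6, 5, 4]
Assign each job to the least loaded machine:
  Machine 1: jobs [19], load = 19
  Machine 2: jobs [12, 6, 4], load = 22
  Machine 3: jobs [9, 6, 5], load = 20
Makespan = max load = 22

22


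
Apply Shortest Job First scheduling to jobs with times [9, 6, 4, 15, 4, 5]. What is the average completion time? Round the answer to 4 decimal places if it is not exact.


SJF order (ascending): [4, 4, 5, 6, 9, 15]
Completion times:
  Job 1: burst=4, C=4
  Job 2: burst=4, C=8
  Job 3: burst=5, C=13
  Job 4: burst=6, C=19
  Job 5: burst=9, C=28
  Job 6: burst=15, C=43
Average completion = 115/6 = 19.1667

19.1667


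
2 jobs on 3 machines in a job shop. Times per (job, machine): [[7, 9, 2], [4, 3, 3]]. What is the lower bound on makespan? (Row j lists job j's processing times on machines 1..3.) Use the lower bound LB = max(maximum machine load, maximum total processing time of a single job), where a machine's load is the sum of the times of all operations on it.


Machine loads:
  Machine 1: 7 + 4 = 11
  Machine 2: 9 + 3 = 12
  Machine 3: 2 + 3 = 5
Max machine load = 12
Job totals:
  Job 1: 18
  Job 2: 10
Max job total = 18
Lower bound = max(12, 18) = 18

18


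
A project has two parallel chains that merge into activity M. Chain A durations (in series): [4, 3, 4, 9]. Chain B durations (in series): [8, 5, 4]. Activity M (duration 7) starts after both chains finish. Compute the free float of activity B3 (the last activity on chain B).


ES(B3) = sum of predecessors on chain B = 13
EF(B3) = ES + duration = 13 + 4 = 17
Successor of B3 is M. ES(M) = max(sum(A), sum(B)) = max(20, 17) = 20
Free float = ES(successor) - EF(current) = 20 - 17 = 3

3


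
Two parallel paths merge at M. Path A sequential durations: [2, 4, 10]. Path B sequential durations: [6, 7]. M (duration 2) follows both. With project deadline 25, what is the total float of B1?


Forward pass: ES(B1) = sum of predecessors on chain B = 0
EF = ES + duration = 0 + 6 = 6
Backward pass: LF(M) = deadline = 25; LS(M) = 25 - 2 = 23
LF(B1) = LS(M) - sum(successors on chain B) = 23 - 7 = 16
LS = LF - duration = 16 - 6 = 10
Total float = LS - ES = 10 - 0 = 10

10


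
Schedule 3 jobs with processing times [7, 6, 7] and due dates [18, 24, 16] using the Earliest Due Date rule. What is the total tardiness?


Sort by due date (EDD order): [(7, 16), (7, 18), (6, 24)]
Compute completion times and tardiness:
  Job 1: p=7, d=16, C=7, tardiness=max(0,7-16)=0
  Job 2: p=7, d=18, C=14, tardiness=max(0,14-18)=0
  Job 3: p=6, d=24, C=20, tardiness=max(0,20-24)=0
Total tardiness = 0

0


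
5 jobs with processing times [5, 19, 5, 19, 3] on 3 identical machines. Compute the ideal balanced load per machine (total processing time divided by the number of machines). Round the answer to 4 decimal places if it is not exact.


Total processing time = 5 + 19 + 5 + 19 + 3 = 51
Number of machines = 3
Ideal balanced load = 51 / 3 = 17.0

17.0


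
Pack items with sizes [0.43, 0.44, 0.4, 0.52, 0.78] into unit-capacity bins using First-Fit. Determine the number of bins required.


Place items sequentially using First-Fit:
  Item 0.43 -> new Bin 1
  Item 0.44 -> Bin 1 (now 0.87)
  Item 0.4 -> new Bin 2
  Item 0.52 -> Bin 2 (now 0.92)
  Item 0.78 -> new Bin 3
Total bins used = 3

3


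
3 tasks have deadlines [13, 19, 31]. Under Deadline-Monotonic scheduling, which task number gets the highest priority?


Sort tasks by relative deadline (ascending):
  Task 1: deadline = 13
  Task 2: deadline = 19
  Task 3: deadline = 31
Priority order (highest first): [1, 2, 3]
Highest priority task = 1

1


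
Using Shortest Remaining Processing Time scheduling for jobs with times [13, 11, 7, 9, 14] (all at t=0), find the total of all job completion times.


Since all jobs arrive at t=0, SRPT equals SPT ordering.
SPT order: [7, 9, 11, 13, 14]
Completion times:
  Job 1: p=7, C=7
  Job 2: p=9, C=16
  Job 3: p=11, C=27
  Job 4: p=13, C=40
  Job 5: p=14, C=54
Total completion time = 7 + 16 + 27 + 40 + 54 = 144

144


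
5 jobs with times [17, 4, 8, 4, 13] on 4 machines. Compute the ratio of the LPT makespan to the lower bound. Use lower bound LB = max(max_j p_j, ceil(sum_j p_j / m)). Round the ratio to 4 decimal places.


LPT order: [17, 13, 8, 4, 4]
Machine loads after assignment: [17, 13, 8, 8]
LPT makespan = 17
Lower bound = max(max_job, ceil(total/4)) = max(17, 12) = 17
Ratio = 17 / 17 = 1.0

1.0


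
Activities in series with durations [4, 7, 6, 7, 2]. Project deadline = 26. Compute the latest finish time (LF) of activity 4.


LF(activity 4) = deadline - sum of successor durations
Successors: activities 5 through 5 with durations [2]
Sum of successor durations = 2
LF = 26 - 2 = 24

24


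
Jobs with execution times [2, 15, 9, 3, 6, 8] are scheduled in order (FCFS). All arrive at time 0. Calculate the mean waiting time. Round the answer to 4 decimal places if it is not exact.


FCFS order (as given): [2, 15, 9, 3, 6, 8]
Waiting times:
  Job 1: wait = 0
  Job 2: wait = 2
  Job 3: wait = 17
  Job 4: wait = 26
  Job 5: wait = 29
  Job 6: wait = 35
Sum of waiting times = 109
Average waiting time = 109/6 = 18.1667

18.1667


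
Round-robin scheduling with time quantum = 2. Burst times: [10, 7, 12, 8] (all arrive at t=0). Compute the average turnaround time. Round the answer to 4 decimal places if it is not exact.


Time quantum = 2
Execution trace:
  J1 runs 2 units, time = 2
  J2 runs 2 units, time = 4
  J3 runs 2 units, time = 6
  J4 runs 2 units, time = 8
  J1 runs 2 units, time = 10
  J2 runs 2 units, time = 12
  J3 runs 2 units, time = 14
  J4 runs 2 units, time = 16
  J1 runs 2 units, time = 18
  J2 runs 2 units, time = 20
  J3 runs 2 units, time = 22
  J4 runs 2 units, time = 24
  J1 runs 2 units, time = 26
  J2 runs 1 units, time = 27
  J3 runs 2 units, time = 29
  J4 runs 2 units, time = 31
  J1 runs 2 units, time = 33
  J3 runs 2 units, time = 35
  J3 runs 2 units, time = 37
Finish times: [33, 27, 37, 31]
Average turnaround = 128/4 = 32.0

32.0


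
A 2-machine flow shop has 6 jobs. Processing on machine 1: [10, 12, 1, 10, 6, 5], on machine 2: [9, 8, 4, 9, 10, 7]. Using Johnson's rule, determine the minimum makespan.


Apply Johnson's rule:
  Group 1 (a <= b): [(3, 1, 4), (6, 5, 7), (5, 6, 10)]
  Group 2 (a > b): [(1, 10, 9), (4, 10, 9), (2, 12, 8)]
Optimal job order: [3, 6, 5, 1, 4, 2]
Schedule:
  Job 3: M1 done at 1, M2 done at 5
  Job 6: M1 done at 6, M2 done at 13
  Job 5: M1 done at 12, M2 done at 23
  Job 1: M1 done at 22, M2 done at 32
  Job 4: M1 done at 32, M2 done at 41
  Job 2: M1 done at 44, M2 done at 52
Makespan = 52

52


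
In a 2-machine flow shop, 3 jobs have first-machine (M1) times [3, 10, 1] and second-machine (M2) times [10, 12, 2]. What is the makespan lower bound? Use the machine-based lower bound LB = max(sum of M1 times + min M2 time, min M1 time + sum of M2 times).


LB1 = sum(M1 times) + min(M2 times) = 14 + 2 = 16
LB2 = min(M1 times) + sum(M2 times) = 1 + 24 = 25
Lower bound = max(LB1, LB2) = max(16, 25) = 25

25
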